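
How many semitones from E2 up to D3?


Working:
Absolute semitone position = octave×12 + chromatic position
E2: 2×12 + 4 = 28
D3: 3×12 + 2 = 38
Difference = 38 - 28 = 10
= 10 semitones


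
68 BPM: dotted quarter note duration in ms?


Reasoning:
One quarter-note beat = 60000 / BPM = 60000 / 68 ms
Dotted quarter note = 3/2 × quarter note
Duration = 3/2 × 60000 / 68 = 90000 / 68
= 1323.5 ms


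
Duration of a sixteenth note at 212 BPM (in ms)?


One quarter-note beat = 60000 / BPM = 60000 / 212 ms
Sixteenth note = 1/4 × quarter note
Duration = 1/4 × 60000 / 212 = 15000 / 212
= 70.8 ms


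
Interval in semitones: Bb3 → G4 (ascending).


Absolute semitone position = octave×12 + chromatic position
Bb3: 3×12 + 10 = 46
G4: 4×12 + 7 = 55
Difference = 55 - 46 = 9
= 9 semitones


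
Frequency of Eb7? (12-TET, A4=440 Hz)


f = 440 × 2^(n/12) where n = semitones from A4
Eb7: 30 semitones from A4
f = 440 × 2^(30/12)
f = 2489.02 Hz


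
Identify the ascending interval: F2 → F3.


Letter names: F → F spans 8 letter names → an octave
Semitones: F2 → F3 = 12 half-steps
An octave of 12 semitones is a perfect octave
= perfect octave


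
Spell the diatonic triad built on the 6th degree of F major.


F major scale: F G A Bb C D E
Diatonic triad on degree 6 stacks scale notes 6, 1, 3: D F A
D→F = 3 semitones; D→A = 7 semitones → minor triad
= D F A (minor)


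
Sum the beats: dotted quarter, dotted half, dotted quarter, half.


Working:
Beat values:
  dotted quarter = 1.5 beats
  dotted half = 3 beats
  dotted quarter = 1.5 beats
  half = 2 beats
Sum = 1.5 + 3 + 1.5 + 2
= 8 beats


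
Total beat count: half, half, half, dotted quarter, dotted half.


Beat values:
  half = 2 beats
  half = 2 beats
  half = 2 beats
  dotted quarter = 1.5 beats
  dotted half = 3 beats
Sum = 2 + 2 + 2 + 1.5 + 3
= 10.5 beats


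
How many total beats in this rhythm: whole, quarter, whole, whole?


Beat values:
  whole = 4 beats
  quarter = 1 beat
  whole = 4 beats
  whole = 4 beats
Sum = 4 + 1 + 4 + 4
= 13 beats


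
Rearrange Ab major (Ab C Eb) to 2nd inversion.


Let's work it out.
Root position: Ab C Eb
2nd inversion: move root and 3rd up an octave
Bass note: Eb
Notes (bottom to top) = Eb Ab C


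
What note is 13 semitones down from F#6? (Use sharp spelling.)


Let's work it out.
F#6: chromatic position 6 in octave 6 → absolute = 6×12 + 6 = 78
Transpose down 13: 78 - 13 = 65
65 = 5×12 + 5 → F in octave 5
Result = F5


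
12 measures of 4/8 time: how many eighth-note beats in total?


Reasoning:
Time signature 4/8: the bottom number 8 means the eighth note gets one count
The top number 4 means 4 eighth-note beats per measure
Total = 4 × 12 measures
= 48 eighth-note beats


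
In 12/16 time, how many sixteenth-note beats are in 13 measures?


Time signature 12/16: the bottom number 16 means the sixteenth note gets one count
The top number 12 means 12 sixteenth-note beats per measure
Total = 12 × 13 measures
= 156 sixteenth-note beats


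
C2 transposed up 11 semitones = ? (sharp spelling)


Working:
C2: chromatic position 0 in octave 2 → absolute = 2×12 + 0 = 24
Transpose up 11: 24 + 11 = 35
35 = 2×12 + 11 → B in octave 2
Result = B2


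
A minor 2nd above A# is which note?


Step by step:
A 2nd spans 2 letter names, so from A we land on B
A minor 2nd = 1 semitone above A#
Spell B at that pitch: B
= B


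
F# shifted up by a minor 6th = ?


minor 6th: 6 letter names, 8 semitones
Letter: F + 5 → D
Pitch: F# + 8 semitones, spelled as a D → D
= D


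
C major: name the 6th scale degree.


Let's work it out.
Major scale pattern: W-W-H-W-W-W-H (2-2-1-2-2-2-1 semitones)
Starting from C:
  C + 2 semitones → D
  D + 2 semitones → E
  E + 1 semitone → F
  F + 2 semitones → G
  G + 2 semitones → A
  A + 2 semitones → B
  B + 1 semitone → C
Scale: C D E F G A B
Degree 6 = A


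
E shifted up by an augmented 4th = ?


Reasoning:
augmented 4th: 4 letter names, 6 semitones
Letter: E + 3 → A
Pitch: E + 6 semitones, spelled as an A → A#
= A#


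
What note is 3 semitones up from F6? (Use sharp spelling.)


F6: chromatic position 5 in octave 6 → absolute = 6×12 + 5 = 77
Transpose up 3: 77 + 3 = 80
80 = 6×12 + 8 → G# in octave 6
Result = G#6


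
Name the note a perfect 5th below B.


A 5th spans 5 letter names, so from B we land on E
A perfect 5th = 7 semitones below B
Spell E at that pitch: E
= E


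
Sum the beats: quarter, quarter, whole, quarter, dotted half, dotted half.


Beat values:
  quarter = 1 beat
  quarter = 1 beat
  whole = 4 beats
  quarter = 1 beat
  dotted half = 3 beats
  dotted half = 3 beats
Sum = 1 + 1 + 4 + 1 + 3 + 3
= 13 beats


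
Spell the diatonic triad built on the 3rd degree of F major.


Step by step:
F major scale: F G A Bb C D E
Diatonic triad on degree 3 stacks scale notes 3, 5, 7: A C E
A→C = 3 semitones; A→E = 7 semitones → minor triad
= A C E (minor)


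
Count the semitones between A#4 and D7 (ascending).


Absolute semitone position = octave×12 + chromatic position
A#4: 4×12 + 10 = 58
D7: 7×12 + 2 = 86
Difference = 86 - 58 = 28
= 28 semitones


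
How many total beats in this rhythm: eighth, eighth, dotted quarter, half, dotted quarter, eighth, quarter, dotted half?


Working:
Beat values:
  eighth = 0.5 beats
  eighth = 0.5 beats
  dotted quarter = 1.5 beats
  half = 2 beats
  dotted quarter = 1.5 beats
  eighth = 0.5 beats
  quarter = 1 beat
  dotted half = 3 beats
Sum = 0.5 + 0.5 + 1.5 + 2 + 1.5 + 0.5 + 1 + 3
= 10.5 beats


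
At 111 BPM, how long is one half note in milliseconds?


Step by step:
One quarter-note beat = 60000 / BPM = 60000 / 111 ms
Half note = 2 × quarter note
Duration = 2 × 60000 / 111 = 120000 / 111
= 1081.1 ms


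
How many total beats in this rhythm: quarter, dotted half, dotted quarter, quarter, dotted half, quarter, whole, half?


Solution.
Beat values:
  quarter = 1 beat
  dotted half = 3 beats
  dotted quarter = 1.5 beats
  quarter = 1 beat
  dotted half = 3 beats
  quarter = 1 beat
  whole = 4 beats
  half = 2 beats
Sum = 1 + 3 + 1.5 + 1 + 3 + 1 + 4 + 2
= 16.5 beats


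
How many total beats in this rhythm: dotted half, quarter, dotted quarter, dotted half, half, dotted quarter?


Step by step:
Beat values:
  dotted half = 3 beats
  quarter = 1 beat
  dotted quarter = 1.5 beats
  dotted half = 3 beats
  half = 2 beats
  dotted quarter = 1.5 beats
Sum = 3 + 1 + 1.5 + 3 + 2 + 1.5
= 12 beats


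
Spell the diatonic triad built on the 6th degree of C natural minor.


Solution.
C natural minor scale: C D Eb F G Ab Bb
Diatonic triad on degree 6 stacks scale notes 6, 1, 3: Ab C Eb
Ab→C = 4 semitones; Ab→Eb = 7 semitones → major triad
= Ab C Eb (major)


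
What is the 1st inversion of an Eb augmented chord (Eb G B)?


Let's work it out.
Root position: Eb G B
1st inversion: move root up an octave
Bass note: G
Notes (bottom to top) = G B Eb


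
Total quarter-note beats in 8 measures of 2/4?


Time signature 2/4: the bottom number 4 means the quarter note gets one count
The top number 2 means 2 quarter-note beats per measure
Total = 2 × 8 measures
= 16 quarter-note beats


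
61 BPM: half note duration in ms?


Reasoning:
One quarter-note beat = 60000 / BPM = 60000 / 61 ms
Half note = 2 × quarter note
Duration = 2 × 60000 / 61 = 120000 / 61
= 1967.2 ms


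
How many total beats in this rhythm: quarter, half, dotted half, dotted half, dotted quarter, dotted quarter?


Solution.
Beat values:
  quarter = 1 beat
  half = 2 beats
  dotted half = 3 beats
  dotted half = 3 beats
  dotted quarter = 1.5 beats
  dotted quarter = 1.5 beats
Sum = 1 + 2 + 3 + 3 + 1.5 + 1.5
= 12 beats


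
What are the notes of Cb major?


Working:
Major scale pattern: W-W-H-W-W-W-H (2-2-1-2-2-2-1 semitones)
Starting from Cb:
  Cb + 2 semitones → Db
  Db + 2 semitones → Eb
  Eb + 1 semitone → Fb
  Fb + 2 semitones → Gb
  Gb + 2 semitones → Ab
  Ab + 2 semitones → Bb
  Bb + 1 semitone → Cb
Scale = Cb Db Eb Fb Gb Ab Bb


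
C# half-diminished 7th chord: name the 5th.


Reasoning:
Half-diminished 7th chord = root + minor 3rd + diminished 5th + minor 7th
Seventh chords stack in thirds, so the letter names are C-E-G-B
Root: C#
Minor 3rd above C#: E
Diminished 5th above C#: G
Minor 7th above C#: B
The 5th = G


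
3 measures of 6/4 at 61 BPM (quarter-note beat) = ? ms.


Quarter-note beat duration = 60000 / 61 ms
Beats per measure (6/4) = 6
One measure = 6 × 60000 / 61 = 360000 / 61 ms
3 measures = 3 × 360000 / 61 = 1080000 / 61
= 17704.9 ms


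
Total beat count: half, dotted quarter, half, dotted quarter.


Beat values:
  half = 2 beats
  dotted quarter = 1.5 beats
  half = 2 beats
  dotted quarter = 1.5 beats
Sum = 2 + 1.5 + 2 + 1.5
= 7 beats


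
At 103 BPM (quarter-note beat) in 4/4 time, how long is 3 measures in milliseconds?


Reasoning:
Quarter-note beat duration = 60000 / 103 ms
Beats per measure (4/4) = 4
One measure = 4 × 60000 / 103 = 240000 / 103 ms
3 measures = 3 × 240000 / 103 = 720000 / 103
= 6990.3 ms


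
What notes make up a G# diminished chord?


Working:
Diminished triad = root + minor 3rd (3 semitones) + diminished 5th (6 semitones)
A triad on G# stacks thirds, so the chord tones use letter names G-B-D
Root: G#
Minor 3rd above G#: B
Diminished 5th above G#: D
Chord = G# B D


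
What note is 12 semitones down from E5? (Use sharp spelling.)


Working:
E5: chromatic position 4 in octave 5 → absolute = 5×12 + 4 = 64
Transpose down 12: 64 - 12 = 52
52 = 4×12 + 4 → E in octave 4
Result = E4


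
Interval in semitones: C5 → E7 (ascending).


Reasoning:
Absolute semitone position = octave×12 + chromatic position
C5: 5×12 + 0 = 60
E7: 7×12 + 4 = 88
Difference = 88 - 60 = 28
= 28 semitones


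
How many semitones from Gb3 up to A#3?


Solution.
Absolute semitone position = octave×12 + chromatic position
Gb3: 3×12 + 6 = 42
A#3: 3×12 + 10 = 46
Difference = 46 - 42 = 4
= 4 semitones


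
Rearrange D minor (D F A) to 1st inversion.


Reasoning:
Root position: D F A
1st inversion: move root up an octave
Bass note: F
Notes (bottom to top) = F A D


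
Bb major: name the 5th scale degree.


Major scale pattern: W-W-H-W-W-W-H (2-2-1-2-2-2-1 semitones)
Starting from Bb:
  Bb + 2 semitones → C
  C + 2 semitones → D
  D + 1 semitone → Eb
  Eb + 2 semitones → F
  F + 2 semitones → G
  G + 2 semitones → A
  A + 1 semitone → Bb
Scale: Bb C D Eb F G A
Degree 5 = F


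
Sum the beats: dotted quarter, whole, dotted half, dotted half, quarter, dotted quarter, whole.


Reasoning:
Beat values:
  dotted quarter = 1.5 beats
  whole = 4 beats
  dotted half = 3 beats
  dotted half = 3 beats
  quarter = 1 beat
  dotted quarter = 1.5 beats
  whole = 4 beats
Sum = 1.5 + 4 + 3 + 3 + 1 + 1.5 + 4
= 18 beats


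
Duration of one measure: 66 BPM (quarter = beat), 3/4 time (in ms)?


Step by step:
Quarter-note beat duration = 60000 / 66 ms
Beats per measure (3/4) = 3
One measure = 3 × 60000 / 66 = 180000 / 66 ms
= 2727.3 ms


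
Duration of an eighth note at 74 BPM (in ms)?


One quarter-note beat = 60000 / BPM = 60000 / 74 ms
Eighth note = 1/2 × quarter note
Duration = 1/2 × 60000 / 74 = 30000 / 74
= 405.4 ms


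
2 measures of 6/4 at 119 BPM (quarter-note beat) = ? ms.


Quarter-note beat duration = 60000 / 119 ms
Beats per measure (6/4) = 6
One measure = 6 × 60000 / 119 = 360000 / 119 ms
2 measures = 2 × 360000 / 119 = 720000 / 119
= 6050.4 ms


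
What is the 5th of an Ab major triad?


Reasoning:
Major triad = root + major 3rd (4 semitones) + perfect 5th (7 semitones)
A triad on Ab stacks thirds, so the chord tones use letter names A-C-E
Root: Ab
Major 3rd above Ab: C
Perfect 5th above Ab: Eb
The 5th = Eb


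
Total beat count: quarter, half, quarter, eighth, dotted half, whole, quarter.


Step by step:
Beat values:
  quarter = 1 beat
  half = 2 beats
  quarter = 1 beat
  eighth = 0.5 beats
  dotted half = 3 beats
  whole = 4 beats
  quarter = 1 beat
Sum = 1 + 2 + 1 + 0.5 + 3 + 4 + 1
= 12.5 beats


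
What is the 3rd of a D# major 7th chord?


Major 7th chord = root + major 3rd + perfect 5th + major 7th
Seventh chords stack in thirds, so the letter names are D-F-A-C
Root: D#
Major 3rd above D#: F##
Perfect 5th above D#: A#
Major 7th above D#: C##
The 3rd = F##


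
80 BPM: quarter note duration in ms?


Working:
One quarter-note beat = 60000 / BPM = 60000 / 80 ms
Duration = 60000 / 80
= 750.0 ms


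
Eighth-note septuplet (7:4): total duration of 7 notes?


Solution.
Septuplet: 7 notes occupy the space of 4 eighth notes
Space = 4 × 1/2 = 2 beats
Each septuplet note = 2 / 7 = 2/7 beats
7 notes = 7 × 2/7 = 2
= 2 beats


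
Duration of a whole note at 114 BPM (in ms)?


One quarter-note beat = 60000 / BPM = 60000 / 114 ms
Whole note = 4 × quarter note
Duration = 4 × 60000 / 114 = 240000 / 114
= 2105.3 ms


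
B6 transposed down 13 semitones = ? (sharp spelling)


B6: chromatic position 11 in octave 6 → absolute = 6×12 + 11 = 83
Transpose down 13: 83 - 13 = 70
70 = 5×12 + 10 → A# in octave 5
Result = A#5


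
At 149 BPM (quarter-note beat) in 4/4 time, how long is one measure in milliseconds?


Step by step:
Quarter-note beat duration = 60000 / 149 ms
Beats per measure (4/4) = 4
One measure = 4 × 60000 / 149 = 240000 / 149 ms
= 1610.7 ms


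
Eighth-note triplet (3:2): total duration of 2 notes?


Let's work it out.
Triplet: 3 notes occupy the space of 2 eighth notes
Space = 2 × 1/2 = 1 beat
Each triplet note = 1 / 3 = 1/3 beats
2 notes = 2 × 1/3 = 2/3
= 2/3 beats


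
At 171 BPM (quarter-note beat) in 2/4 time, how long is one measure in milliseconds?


Let's work it out.
Quarter-note beat duration = 60000 / 171 ms
Beats per measure (2/4) = 2
One measure = 2 × 60000 / 171 = 120000 / 171 ms
= 701.8 ms


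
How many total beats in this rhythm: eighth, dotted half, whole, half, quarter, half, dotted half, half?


Beat values:
  eighth = 0.5 beats
  dotted half = 3 beats
  whole = 4 beats
  half = 2 beats
  quarter = 1 beat
  half = 2 beats
  dotted half = 3 beats
  half = 2 beats
Sum = 0.5 + 3 + 4 + 2 + 1 + 2 + 3 + 2
= 17.5 beats


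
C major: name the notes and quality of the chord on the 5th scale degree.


Reasoning:
C major scale: C D E F G A B
Diatonic triad on degree 5 stacks scale notes 5, 7, 2: G B D
G→B = 4 semitones; G→D = 7 semitones → major triad
= G B D (major)


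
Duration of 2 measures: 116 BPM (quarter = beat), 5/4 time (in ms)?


Reasoning:
Quarter-note beat duration = 60000 / 116 ms
Beats per measure (5/4) = 5
One measure = 5 × 60000 / 116 = 300000 / 116 ms
2 measures = 2 × 300000 / 116 = 600000 / 116
= 5172.4 ms


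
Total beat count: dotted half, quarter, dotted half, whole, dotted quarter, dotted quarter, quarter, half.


Step by step:
Beat values:
  dotted half = 3 beats
  quarter = 1 beat
  dotted half = 3 beats
  whole = 4 beats
  dotted quarter = 1.5 beats
  dotted quarter = 1.5 beats
  quarter = 1 beat
  half = 2 beats
Sum = 3 + 1 + 3 + 4 + 1.5 + 1.5 + 1 + 2
= 17 beats


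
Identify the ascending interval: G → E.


Letter names: G → E spans 6 letter names → a 6th
Semitones: G → E = 9 half-steps
A 6th of 9 semitones is a major 6th
= major 6th


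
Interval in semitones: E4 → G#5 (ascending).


Let's work it out.
Absolute semitone position = octave×12 + chromatic position
E4: 4×12 + 4 = 52
G#5: 5×12 + 8 = 68
Difference = 68 - 52 = 16
= 16 semitones


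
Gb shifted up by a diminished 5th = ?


diminished 5th: 5 letter names, 6 semitones
Letter: G + 4 → D
Pitch: Gb + 6 semitones, spelled as a D → Dbb
= Dbb


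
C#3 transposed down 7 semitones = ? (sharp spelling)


Step by step:
C#3: chromatic position 1 in octave 3 → absolute = 3×12 + 1 = 37
Transpose down 7: 37 - 7 = 30
30 = 2×12 + 6 → F# in octave 2
Result = F#2


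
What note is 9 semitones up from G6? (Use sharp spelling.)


Reasoning:
G6: chromatic position 7 in octave 6 → absolute = 6×12 + 7 = 79
Transpose up 9: 79 + 9 = 88
88 = 7×12 + 4 → E in octave 7
Result = E7


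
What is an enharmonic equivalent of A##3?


Enharmonic notes sound the same pitch but are spelled with different letter names
A## and B name the same pitch class
= B3


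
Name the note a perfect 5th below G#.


A 5th spans 5 letter names, so from G we land on C
A perfect 5th = 7 semitones below G#
Spell C at that pitch: C#
= C#


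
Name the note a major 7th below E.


Reasoning:
A 7th spans 7 letter names, so from E we land on F
A major 7th = 11 semitones below E
Spell F at that pitch: F
= F


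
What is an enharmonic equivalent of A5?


Enharmonic notes sound the same pitch but are spelled with different letter names
A and Bbb name the same pitch class
= Bbb5


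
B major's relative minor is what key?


Let's work it out.
The relative minor shares the major's key signature and starts on its 6th degree
6th degree = a major 6th above the tonic; a major 6th above B is G#
→ relative minor of B major is G# minor
= G# minor


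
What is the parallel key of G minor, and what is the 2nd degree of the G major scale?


Parallel keys share the same tonic but differ in mode
G minor → parallel is G major
G major scale: G A B C D E F#
= G major; 2nd degree = A


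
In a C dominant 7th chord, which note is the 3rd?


Let's work it out.
Dominant 7th chord = root + major 3rd + perfect 5th + minor 7th
Seventh chords stack in thirds, so the letter names are C-E-G-B
Root: C
Major 3rd above C: E
Perfect 5th above C: G
Minor 7th above C: Bb
The 3rd = E


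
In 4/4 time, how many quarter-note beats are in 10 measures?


Working:
Time signature 4/4: the bottom number 4 means the quarter note gets one count
The top number 4 means 4 quarter-note beats per measure
Total = 4 × 10 measures
= 40 quarter-note beats


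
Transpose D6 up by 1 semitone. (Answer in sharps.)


D6: chromatic position 2 in octave 6 → absolute = 6×12 + 2 = 74
Transpose up 1: 74 + 1 = 75
75 = 6×12 + 3 → D# in octave 6
Result = D#6


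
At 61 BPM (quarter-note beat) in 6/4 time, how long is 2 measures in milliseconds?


Reasoning:
Quarter-note beat duration = 60000 / 61 ms
Beats per measure (6/4) = 6
One measure = 6 × 60000 / 61 = 360000 / 61 ms
2 measures = 2 × 360000 / 61 = 720000 / 61
= 11803.3 ms


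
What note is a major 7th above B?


Let's work it out.
A 7th spans 7 letter names, so from B we land on A
A major 7th = 11 semitones above B
Spell A at that pitch: A#
= A#


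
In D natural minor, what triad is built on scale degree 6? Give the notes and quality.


Let's work it out.
D natural minor scale: D E F G A Bb C
Diatonic triad on degree 6 stacks scale notes 6, 1, 3: Bb D F
Bb→D = 4 semitones; Bb→F = 7 semitones → major triad
= Bb D F (major)


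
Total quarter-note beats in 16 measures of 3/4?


Working:
Time signature 3/4: the bottom number 4 means the quarter note gets one count
The top number 3 means 3 quarter-note beats per measure
Total = 3 × 16 measures
= 48 quarter-note beats


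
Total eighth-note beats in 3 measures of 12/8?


Working:
Time signature 12/8: the bottom number 8 means the eighth note gets one count
The top number 12 means 12 eighth-note beats per measure
Total = 12 × 3 measures
= 36 eighth-note beats


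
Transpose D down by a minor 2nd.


minor 2nd: 2 letter names, 1 semitones
Letter: D - 1 → C
Pitch: D - 1 semitones, spelled as a C → C#
= C#


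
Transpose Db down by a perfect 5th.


Step by step:
perfect 5th: 5 letter names, 7 semitones
Letter: D - 4 → G
Pitch: Db - 7 semitones, spelled as a G → Gb
= Gb


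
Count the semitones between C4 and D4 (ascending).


Solution.
Absolute semitone position = octave×12 + chromatic position
C4: 4×12 + 0 = 48
D4: 4×12 + 2 = 50
Difference = 50 - 48 = 2
= 2 semitones


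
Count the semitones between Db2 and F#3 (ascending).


Step by step:
Absolute semitone position = octave×12 + chromatic position
Db2: 2×12 + 1 = 25
F#3: 3×12 + 6 = 42
Difference = 42 - 25 = 17
= 17 semitones


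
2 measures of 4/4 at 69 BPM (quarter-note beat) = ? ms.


Let's work it out.
Quarter-note beat duration = 60000 / 69 ms
Beats per measure (4/4) = 4
One measure = 4 × 60000 / 69 = 240000 / 69 ms
2 measures = 2 × 240000 / 69 = 480000 / 69
= 6956.5 ms


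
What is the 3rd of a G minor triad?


Working:
Minor triad = root + minor 3rd (3 semitones) + perfect 5th (7 semitones)
A triad on G stacks thirds, so the chord tones use letter names G-B-D
Root: G
Minor 3rd above G: Bb
Perfect 5th above G: D
The 3rd = Bb


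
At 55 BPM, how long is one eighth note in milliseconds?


Working:
One quarter-note beat = 60000 / BPM = 60000 / 55 ms
Eighth note = 1/2 × quarter note
Duration = 1/2 × 60000 / 55 = 30000 / 55
= 545.5 ms


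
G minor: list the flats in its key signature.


Step by step:
Flat minor keys: A(0), D(1), G(2), C(3), F(4), Bb(5), Eb(6), Ab(7)
G minor has 2 flats
Order of flats: Bb Eb Ab Db Gb Cb Fb → first 2: Bb, Eb
= Bb, Eb


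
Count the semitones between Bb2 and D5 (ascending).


Absolute semitone position = octave×12 + chromatic position
Bb2: 2×12 + 10 = 34
D5: 5×12 + 2 = 62
Difference = 62 - 34 = 28
= 28 semitones


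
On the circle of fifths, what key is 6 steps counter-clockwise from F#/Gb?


Each counter-clockwise step moves down a perfect 5th (= up a perfect 4th)
From F#/Gb: F#/Gb → B → E → A → D → G → C
= C


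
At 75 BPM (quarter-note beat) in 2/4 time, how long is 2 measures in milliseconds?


Solution.
Quarter-note beat duration = 60000 / 75 ms
Beats per measure (2/4) = 2
One measure = 2 × 60000 / 75 = 120000 / 75 ms
2 measures = 2 × 120000 / 75 = 240000 / 75
= 3200.0 ms


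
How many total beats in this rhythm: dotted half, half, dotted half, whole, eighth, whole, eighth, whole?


Beat values:
  dotted half = 3 beats
  half = 2 beats
  dotted half = 3 beats
  whole = 4 beats
  eighth = 0.5 beats
  whole = 4 beats
  eighth = 0.5 beats
  whole = 4 beats
Sum = 3 + 2 + 3 + 4 + 0.5 + 4 + 0.5 + 4
= 21 beats


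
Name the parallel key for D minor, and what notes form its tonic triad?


Working:
Parallel keys share the same tonic but differ in mode
D minor → parallel is D major
Tonic triad of D major = D F# A
= D major; triad = D F# A


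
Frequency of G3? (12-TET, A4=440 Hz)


f = 440 × 2^(n/12) where n = semitones from A4
G3: -14 semitones from A4
f = 440 × 2^(-14/12)
f = 196.00 Hz


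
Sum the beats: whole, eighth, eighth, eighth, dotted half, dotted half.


Step by step:
Beat values:
  whole = 4 beats
  eighth = 0.5 beats
  eighth = 0.5 beats
  eighth = 0.5 beats
  dotted half = 3 beats
  dotted half = 3 beats
Sum = 4 + 0.5 + 0.5 + 0.5 + 3 + 3
= 11.5 beats


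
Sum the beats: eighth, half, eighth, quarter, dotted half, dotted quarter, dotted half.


Beat values:
  eighth = 0.5 beats
  half = 2 beats
  eighth = 0.5 beats
  quarter = 1 beat
  dotted half = 3 beats
  dotted quarter = 1.5 beats
  dotted half = 3 beats
Sum = 0.5 + 2 + 0.5 + 1 + 3 + 1.5 + 3
= 11.5 beats


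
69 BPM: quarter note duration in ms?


One quarter-note beat = 60000 / BPM = 60000 / 69 ms
Duration = 60000 / 69
= 869.6 ms


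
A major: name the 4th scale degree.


Major scale pattern: W-W-H-W-W-W-H (2-2-1-2-2-2-1 semitones)
Starting from A:
  A + 2 semitones → B
  B + 2 semitones → C#
  C# + 1 semitone → D
  D + 2 semitones → E
  E + 2 semitones → F#
  F# + 2 semitones → G#
  G# + 1 semitone → A
Scale: A B C# D E F# G#
Degree 4 = D


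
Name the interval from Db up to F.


Working:
Letter names: D → F spans 3 letter names → a 3rd
Semitones: Db → F = 4 half-steps
A 3rd of 4 semitones is a major 3rd
= major 3rd


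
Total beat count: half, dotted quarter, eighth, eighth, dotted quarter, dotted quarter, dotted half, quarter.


Working:
Beat values:
  half = 2 beats
  dotted quarter = 1.5 beats
  eighth = 0.5 beats
  eighth = 0.5 beats
  dotted quarter = 1.5 beats
  dotted quarter = 1.5 beats
  dotted half = 3 beats
  quarter = 1 beat
Sum = 2 + 1.5 + 0.5 + 0.5 + 1.5 + 1.5 + 3 + 1
= 11.5 beats


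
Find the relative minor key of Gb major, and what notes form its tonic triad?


The relative minor shares the major's key signature and starts on its 6th degree
6th degree = a major 6th above the tonic; a major 6th above Gb is Eb
→ relative minor of Gb major is Eb minor
Tonic triad of Eb minor = root + minor 3rd + perfect 5th = Eb Gb Bb
= Eb minor; triad = Eb Gb Bb


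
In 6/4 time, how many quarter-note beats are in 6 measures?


Time signature 6/4: the bottom number 4 means the quarter note gets one count
The top number 6 means 6 quarter-note beats per measure
Total = 6 × 6 measures
= 36 quarter-note beats


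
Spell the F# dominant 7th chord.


Step by step:
Dominant 7th chord = root + major 3rd + perfect 5th + minor 7th
Seventh chords stack in thirds, so the letter names are F-A-C-E
Root: F#
Major 3rd above F#: A#
Perfect 5th above F#: C#
Minor 7th above F#: E
Chord = F# A# C# E


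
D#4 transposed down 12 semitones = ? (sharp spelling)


Reasoning:
D#4: chromatic position 3 in octave 4 → absolute = 4×12 + 3 = 51
Transpose down 12: 51 - 12 = 39
39 = 3×12 + 3 → D# in octave 3
Result = D#3


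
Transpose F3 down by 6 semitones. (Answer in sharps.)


F3: chromatic position 5 in octave 3 → absolute = 3×12 + 5 = 41
Transpose down 6: 41 - 6 = 35
35 = 2×12 + 11 → B in octave 2
Result = B2


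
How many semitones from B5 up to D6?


Step by step:
Absolute semitone position = octave×12 + chromatic position
B5: 5×12 + 11 = 71
D6: 6×12 + 2 = 74
Difference = 74 - 71 = 3
= 3 semitones


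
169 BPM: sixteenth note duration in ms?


Reasoning:
One quarter-note beat = 60000 / BPM = 60000 / 169 ms
Sixteenth note = 1/4 × quarter note
Duration = 1/4 × 60000 / 169 = 15000 / 169
= 88.8 ms


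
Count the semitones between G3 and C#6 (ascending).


Solution.
Absolute semitone position = octave×12 + chromatic position
G3: 3×12 + 7 = 43
C#6: 6×12 + 1 = 73
Difference = 73 - 43 = 30
= 30 semitones


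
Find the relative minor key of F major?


Step by step:
The relative minor shares the major's key signature and starts on its 6th degree
6th degree = a major 6th above the tonic; a major 6th above F is D
→ relative minor of F major is D minor
= D minor


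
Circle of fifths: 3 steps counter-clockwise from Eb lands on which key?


Let's work it out.
Each counter-clockwise step moves down a perfect 5th (= up a perfect 4th)
From Eb: Eb → Ab → Db → F#/Gb
= F#/Gb


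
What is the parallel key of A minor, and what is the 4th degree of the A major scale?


Solution.
Parallel keys share the same tonic but differ in mode
A minor → parallel is A major
A major scale: A B C# D E F# G#
= A major; 4th degree = D


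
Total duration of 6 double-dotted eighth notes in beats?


Base eighth note = 1/2 beats
Dot 1 adds half the previous value: +1/4
Dot 2 adds half the previous value: +1/8
One double-dotted eighth = 1/2 + 1/4 + 1/8 = 7/8
6 of them = 6 × 7/8 = 21/4
= 21/4 beats


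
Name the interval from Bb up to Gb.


Working:
Letter names: B → G spans 6 letter names → a 6th
Semitones: Bb → Gb = 8 half-steps
A 6th of 8 semitones is a minor 6th
= minor 6th


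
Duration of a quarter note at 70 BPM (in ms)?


One quarter-note beat = 60000 / BPM = 60000 / 70 ms
Duration = 60000 / 70
= 857.1 ms


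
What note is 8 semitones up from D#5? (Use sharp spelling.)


Let's work it out.
D#5: chromatic position 3 in octave 5 → absolute = 5×12 + 3 = 63
Transpose up 8: 63 + 8 = 71
71 = 5×12 + 11 → B in octave 5
Result = B5


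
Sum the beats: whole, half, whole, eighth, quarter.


Reasoning:
Beat values:
  whole = 4 beats
  half = 2 beats
  whole = 4 beats
  eighth = 0.5 beats
  quarter = 1 beat
Sum = 4 + 2 + 4 + 0.5 + 1
= 11.5 beats


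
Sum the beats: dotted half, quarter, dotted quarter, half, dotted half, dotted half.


Reasoning:
Beat values:
  dotted half = 3 beats
  quarter = 1 beat
  dotted quarter = 1.5 beats
  half = 2 beats
  dotted half = 3 beats
  dotted half = 3 beats
Sum = 3 + 1 + 1.5 + 2 + 3 + 3
= 13.5 beats


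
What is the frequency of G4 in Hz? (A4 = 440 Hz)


f = 440 × 2^(n/12) where n = semitones from A4
G4: -2 semitones from A4
f = 440 × 2^(-2/12)
f = 392.00 Hz


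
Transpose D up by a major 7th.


major 7th: 7 letter names, 11 semitones
Letter: D + 6 → C
Pitch: D + 11 semitones, spelled as a C → C#
= C#


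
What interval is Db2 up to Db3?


Reasoning:
Letter names: D → D spans 8 letter names → an octave
Semitones: Db2 → Db3 = 12 half-steps
An octave of 12 semitones is a perfect octave
= perfect octave


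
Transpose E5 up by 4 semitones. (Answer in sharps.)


Working:
E5: chromatic position 4 in octave 5 → absolute = 5×12 + 4 = 64
Transpose up 4: 64 + 4 = 68
68 = 5×12 + 8 → G# in octave 5
Result = G#5


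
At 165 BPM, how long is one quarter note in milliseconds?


Working:
One quarter-note beat = 60000 / BPM = 60000 / 165 ms
Duration = 60000 / 165
= 363.6 ms


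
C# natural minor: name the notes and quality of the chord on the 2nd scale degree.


Solution.
C# natural minor scale: C# D# E F# G# A B
Diatonic triad on degree 2 stacks scale notes 2, 4, 6: D# F# A
D#→F# = 3 semitones; D#→A = 6 semitones → diminished triad
= D# F# A (diminished)


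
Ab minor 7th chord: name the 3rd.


Let's work it out.
Minor 7th chord = root + minor 3rd + perfect 5th + minor 7th
Seventh chords stack in thirds, so the letter names are A-C-E-G
Root: Ab
Minor 3rd above Ab: Cb
Perfect 5th above Ab: Eb
Minor 7th above Ab: Gb
The 3rd = Cb


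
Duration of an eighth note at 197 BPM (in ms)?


One quarter-note beat = 60000 / BPM = 60000 / 197 ms
Eighth note = 1/2 × quarter note
Duration = 1/2 × 60000 / 197 = 30000 / 197
= 152.3 ms


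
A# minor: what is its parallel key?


Working:
Parallel keys share the same tonic but differ in mode
A# minor → parallel is A# major
= A# major


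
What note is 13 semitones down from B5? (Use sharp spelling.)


B5: chromatic position 11 in octave 5 → absolute = 5×12 + 11 = 71
Transpose down 13: 71 - 13 = 58
58 = 4×12 + 10 → A# in octave 4
Result = A#4


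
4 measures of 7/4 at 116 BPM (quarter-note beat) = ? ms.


Solution.
Quarter-note beat duration = 60000 / 116 ms
Beats per measure (7/4) = 7
One measure = 7 × 60000 / 116 = 420000 / 116 ms
4 measures = 4 × 420000 / 116 = 1680000 / 116
= 14482.8 ms


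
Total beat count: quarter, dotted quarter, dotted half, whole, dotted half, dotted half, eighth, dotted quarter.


Working:
Beat values:
  quarter = 1 beat
  dotted quarter = 1.5 beats
  dotted half = 3 beats
  whole = 4 beats
  dotted half = 3 beats
  dotted half = 3 beats
  eighth = 0.5 beats
  dotted quarter = 1.5 beats
Sum = 1 + 1.5 + 3 + 4 + 3 + 3 + 0.5 + 1.5
= 17.5 beats


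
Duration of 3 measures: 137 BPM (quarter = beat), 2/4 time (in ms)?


Quarter-note beat duration = 60000 / 137 ms
Beats per measure (2/4) = 2
One measure = 2 × 60000 / 137 = 120000 / 137 ms
3 measures = 3 × 120000 / 137 = 360000 / 137
= 2627.7 ms


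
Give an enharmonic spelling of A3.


Solution.
Enharmonic notes sound the same pitch but are spelled with different letter names
A and G## name the same pitch class
= G##3


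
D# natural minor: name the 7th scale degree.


Let's work it out.
Natural minor scale pattern: W-H-W-W-H-W-W (2-1-2-2-1-2-2 semitones)
Starting from D#:
  D# + 2 semitones → E#
  E# + 1 semitone → F#
  F# + 2 semitones → G#
  G# + 2 semitones → A#
  A# + 1 semitone → B
  B + 2 semitones → C#
  C# + 2 semitones → D#
Scale: D# E# F# G# A# B C#
Degree 7 = C#


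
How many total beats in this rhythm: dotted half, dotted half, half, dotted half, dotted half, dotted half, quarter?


Reasoning:
Beat values:
  dotted half = 3 beats
  dotted half = 3 beats
  half = 2 beats
  dotted half = 3 beats
  dotted half = 3 beats
  dotted half = 3 beats
  quarter = 1 beat
Sum = 3 + 3 + 2 + 3 + 3 + 3 + 1
= 18 beats


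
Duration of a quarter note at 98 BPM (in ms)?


One quarter-note beat = 60000 / BPM = 60000 / 98 ms
Duration = 60000 / 98
= 612.2 ms


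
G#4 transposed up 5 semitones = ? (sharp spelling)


Step by step:
G#4: chromatic position 8 in octave 4 → absolute = 4×12 + 8 = 56
Transpose up 5: 56 + 5 = 61
61 = 5×12 + 1 → C# in octave 5
Result = C#5


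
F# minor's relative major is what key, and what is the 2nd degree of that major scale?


Solution.
The relative major shares the key signature and is a minor 3rd above the minor tonic
A minor 3rd above F# is A
→ relative major of F# minor is A major
A major scale: A B C# D E F# G#
= A major; 2nd degree = B


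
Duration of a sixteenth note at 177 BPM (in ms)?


Working:
One quarter-note beat = 60000 / BPM = 60000 / 177 ms
Sixteenth note = 1/4 × quarter note
Duration = 1/4 × 60000 / 177 = 15000 / 177
= 84.7 ms


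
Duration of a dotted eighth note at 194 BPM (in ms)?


Reasoning:
One quarter-note beat = 60000 / BPM = 60000 / 194 ms
Dotted eighth note = 3/4 × quarter note
Duration = 3/4 × 60000 / 194 = 45000 / 194
= 232.0 ms


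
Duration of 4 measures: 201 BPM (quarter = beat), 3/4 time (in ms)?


Reasoning:
Quarter-note beat duration = 60000 / 201 ms
Beats per measure (3/4) = 3
One measure = 3 × 60000 / 201 = 180000 / 201 ms
4 measures = 4 × 180000 / 201 = 720000 / 201
= 3582.1 ms


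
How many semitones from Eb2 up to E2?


Absolute semitone position = octave×12 + chromatic position
Eb2: 2×12 + 3 = 27
E2: 2×12 + 4 = 28
Difference = 28 - 27 = 1
= 1 semitone


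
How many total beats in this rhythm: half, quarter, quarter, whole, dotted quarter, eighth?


Beat values:
  half = 2 beats
  quarter = 1 beat
  quarter = 1 beat
  whole = 4 beats
  dotted quarter = 1.5 beats
  eighth = 0.5 beats
Sum = 2 + 1 + 1 + 4 + 1.5 + 0.5
= 10 beats


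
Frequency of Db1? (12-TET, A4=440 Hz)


Step by step:
f = 440 × 2^(n/12) where n = semitones from A4
Db1: -44 semitones from A4
f = 440 × 2^(-44/12)
f = 34.65 Hz


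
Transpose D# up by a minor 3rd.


Reasoning:
minor 3rd: 3 letter names, 3 semitones
Letter: D + 2 → F
Pitch: D# + 3 semitones, spelled as an F → F#
= F#


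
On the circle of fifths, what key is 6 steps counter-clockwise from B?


Working:
Each counter-clockwise step moves down a perfect 5th (= up a perfect 4th)
From B: B → E → A → D → G → C → F
= F


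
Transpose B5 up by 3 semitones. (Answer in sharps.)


B5: chromatic position 11 in octave 5 → absolute = 5×12 + 11 = 71
Transpose up 3: 71 + 3 = 74
74 = 6×12 + 2 → D in octave 6
Result = D6


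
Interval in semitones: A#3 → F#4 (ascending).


Step by step:
Absolute semitone position = octave×12 + chromatic position
A#3: 3×12 + 10 = 46
F#4: 4×12 + 6 = 54
Difference = 54 - 46 = 8
= 8 semitones


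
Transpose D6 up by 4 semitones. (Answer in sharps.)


Reasoning:
D6: chromatic position 2 in octave 6 → absolute = 6×12 + 2 = 74
Transpose up 4: 74 + 4 = 78
78 = 6×12 + 6 → F# in octave 6
Result = F#6


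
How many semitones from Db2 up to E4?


Let's work it out.
Absolute semitone position = octave×12 + chromatic position
Db2: 2×12 + 1 = 25
E4: 4×12 + 4 = 52
Difference = 52 - 25 = 27
= 27 semitones


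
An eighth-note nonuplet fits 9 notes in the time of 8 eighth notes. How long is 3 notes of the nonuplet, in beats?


Solution.
Nonuplet: 9 notes occupy the space of 8 eighth notes
Space = 8 × 1/2 = 4 beats
Each nonuplet note = 4 / 9 = 4/9 beats
3 notes = 3 × 4/9 = 4/3
= 4/3 beats


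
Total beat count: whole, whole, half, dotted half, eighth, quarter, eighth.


Reasoning:
Beat values:
  whole = 4 beats
  whole = 4 beats
  half = 2 beats
  dotted half = 3 beats
  eighth = 0.5 beats
  quarter = 1 beat
  eighth = 0.5 beats
Sum = 4 + 4 + 2 + 3 + 0.5 + 1 + 0.5
= 15 beats


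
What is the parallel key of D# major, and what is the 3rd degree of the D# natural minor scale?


Solution.
Parallel keys share the same tonic but differ in mode
D# major → parallel is D# minor
D# natural minor scale: D# E# F# G# A# B C#
= D# minor; 3rd degree = F#


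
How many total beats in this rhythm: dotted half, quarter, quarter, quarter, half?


Beat values:
  dotted half = 3 beats
  quarter = 1 beat
  quarter = 1 beat
  quarter = 1 beat
  half = 2 beats
Sum = 3 + 1 + 1 + 1 + 2
= 8 beats


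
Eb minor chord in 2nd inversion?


Solution.
Root position: Eb Gb Bb
2nd inversion: move root and 3rd up an octave
Bass note: Bb
Notes (bottom to top) = Bb Eb Gb


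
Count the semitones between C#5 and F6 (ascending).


Absolute semitone position = octave×12 + chromatic position
C#5: 5×12 + 1 = 61
F6: 6×12 + 5 = 77
Difference = 77 - 61 = 16
= 16 semitones


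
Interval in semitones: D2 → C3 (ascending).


Absolute semitone position = octave×12 + chromatic position
D2: 2×12 + 2 = 26
C3: 3×12 + 0 = 36
Difference = 36 - 26 = 10
= 10 semitones


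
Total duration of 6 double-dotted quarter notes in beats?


Base quarter note = 1 beat
Dot 1 adds half the previous value: +1/2
Dot 2 adds half the previous value: +1/4
One double-dotted quarter = 1 + 1/2 + 1/4 = 7/4
6 of them = 6 × 7/4 = 21/2
= 21/2 beats


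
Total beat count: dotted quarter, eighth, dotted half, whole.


Reasoning:
Beat values:
  dotted quarter = 1.5 beats
  eighth = 0.5 beats
  dotted half = 3 beats
  whole = 4 beats
Sum = 1.5 + 0.5 + 3 + 4
= 9 beats


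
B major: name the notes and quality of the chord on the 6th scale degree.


Step by step:
B major scale: B C# D# E F# G# A#
Diatonic triad on degree 6 stacks scale notes 6, 1, 3: G# B D#
G#→B = 3 semitones; G#→D# = 7 semitones → minor triad
= G# B D# (minor)


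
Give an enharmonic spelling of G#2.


Let's work it out.
Enharmonic notes sound the same pitch but are spelled with different letter names
G# and Ab name the same pitch class
= Ab2


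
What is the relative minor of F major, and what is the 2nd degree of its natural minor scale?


Reasoning:
The relative minor shares the major's key signature and starts on its 6th degree
6th degree = a major 6th above the tonic; a major 6th above F is D
→ relative minor of F major is D minor
D natural minor scale: D E F G A Bb C
= D minor; 2nd degree = E


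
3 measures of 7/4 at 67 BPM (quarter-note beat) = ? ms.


Let's work it out.
Quarter-note beat duration = 60000 / 67 ms
Beats per measure (7/4) = 7
One measure = 7 × 60000 / 67 = 420000 / 67 ms
3 measures = 3 × 420000 / 67 = 1260000 / 67
= 18806.0 ms


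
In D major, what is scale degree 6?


Reasoning:
Major scale pattern: W-W-H-W-W-W-H (2-2-1-2-2-2-1 semitones)
Starting from D:
  D + 2 semitones → E
  E + 2 semitones → F#
  F# + 1 semitone → G
  G + 2 semitones → A
  A + 2 semitones → B
  B + 2 semitones → C#
  C# + 1 semitone → D
Scale: D E F# G A B C#
Degree 6 = B


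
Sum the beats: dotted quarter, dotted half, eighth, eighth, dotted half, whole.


Solution.
Beat values:
  dotted quarter = 1.5 beats
  dotted half = 3 beats
  eighth = 0.5 beats
  eighth = 0.5 beats
  dotted half = 3 beats
  whole = 4 beats
Sum = 1.5 + 3 + 0.5 + 0.5 + 3 + 4
= 12.5 beats


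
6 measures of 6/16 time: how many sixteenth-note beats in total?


Reasoning:
Time signature 6/16: the bottom number 16 means the sixteenth note gets one count
The top number 6 means 6 sixteenth-note beats per measure
Total = 6 × 6 measures
= 36 sixteenth-note beats
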